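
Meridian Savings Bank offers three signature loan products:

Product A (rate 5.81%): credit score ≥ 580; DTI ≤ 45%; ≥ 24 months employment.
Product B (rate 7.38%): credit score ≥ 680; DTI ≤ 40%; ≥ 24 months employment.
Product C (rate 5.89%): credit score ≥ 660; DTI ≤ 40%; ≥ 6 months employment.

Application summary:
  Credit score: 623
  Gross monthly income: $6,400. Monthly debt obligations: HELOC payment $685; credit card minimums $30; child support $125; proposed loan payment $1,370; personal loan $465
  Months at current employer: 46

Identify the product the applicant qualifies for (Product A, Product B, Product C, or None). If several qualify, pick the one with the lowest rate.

Product A

Total debts = (685 + 30 + 125 + 1,370 + 465) = 2,675; DTI = 2,675/6,400 = 41.8%.
Product A: score 623 ≥ 580; DTI 41.8% ≤ 45%; employment 46 ≥ 24 mo → qualifies.
Product B: score 623 < 680; DTI 41.8% > 40%; employment 46 ≥ 24 mo → does not qualify.
Product C: score 623 < 660; DTI 41.8% > 40%; employment 46 ≥ 6 mo → does not qualify.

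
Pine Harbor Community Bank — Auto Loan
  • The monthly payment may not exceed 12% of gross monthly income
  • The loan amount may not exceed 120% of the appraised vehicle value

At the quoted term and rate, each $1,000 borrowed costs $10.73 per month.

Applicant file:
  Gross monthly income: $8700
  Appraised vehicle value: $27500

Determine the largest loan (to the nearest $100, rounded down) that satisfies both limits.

Payment cap: 12% × $8,700 = $1,044/month.
At $10.73 per $1,000, that supports 1,044/10.73 × 1,000 ≈ $97,297 → $97,200.
LTV cap: 120% × $27,500 = $33,000 → $33,000.
Binding constraint: loan-to-value.

$33,000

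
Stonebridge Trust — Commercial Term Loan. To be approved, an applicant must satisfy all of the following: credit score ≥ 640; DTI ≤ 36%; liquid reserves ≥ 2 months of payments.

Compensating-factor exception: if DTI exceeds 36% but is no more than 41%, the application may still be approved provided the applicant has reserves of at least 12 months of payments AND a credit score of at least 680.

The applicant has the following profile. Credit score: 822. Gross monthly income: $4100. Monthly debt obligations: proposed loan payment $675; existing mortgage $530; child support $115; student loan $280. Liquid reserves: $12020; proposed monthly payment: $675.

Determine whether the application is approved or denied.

Approved

Credit score 822 ≥ 640 (meets base)
Total debts = (675 + 530 + 115 + 280) = 1,600. DTI: 1,600 ÷ 4,100 = 39%, over the 36% base limit.
Reserves: 12,020 ÷ 675 = 17.8 months (meets 2-month minimum)
39% falls in the override range (36%–41%), so the compensating-factor test applies.
Reserves 17.8 ≥ 12 months; credit score 822 ≥ 680.
Both compensating conditions met → exception applies.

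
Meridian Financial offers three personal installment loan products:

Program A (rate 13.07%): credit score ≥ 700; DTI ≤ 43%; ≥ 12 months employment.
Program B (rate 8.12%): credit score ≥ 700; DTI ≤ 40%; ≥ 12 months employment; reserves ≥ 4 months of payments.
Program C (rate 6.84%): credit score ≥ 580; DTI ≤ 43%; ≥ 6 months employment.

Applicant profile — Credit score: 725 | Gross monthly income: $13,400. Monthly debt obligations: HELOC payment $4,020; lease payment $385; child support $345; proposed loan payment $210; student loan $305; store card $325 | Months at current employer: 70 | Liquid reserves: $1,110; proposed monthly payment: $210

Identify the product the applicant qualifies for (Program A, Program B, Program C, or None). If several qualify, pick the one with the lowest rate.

Total debts = (4,020 + 385 + 345 + 210 + 305 + 325) = 5,590; DTI = 5,590/13,400 = 41.7%.
Reserves = 1,110/210 = 5.3 months.
Program A: score 725 ≥ 700; DTI 41.7% ≤ 43%; employment 70 ≥ 12 mo → qualifies.
Program B: score 725 ≥ 700; DTI 41.7% > 40%; employment 70 ≥ 12 mo; reserves 5.3 ≥ 4 mo → does not qualify.
Program C: score 725 ≥ 580; DTI 41.7% ≤ 43%; employment 70 ≥ 6 mo → qualifies.
Qualifying: Program A, Program C. Lowest rate is 6.84% → Program C.

Program C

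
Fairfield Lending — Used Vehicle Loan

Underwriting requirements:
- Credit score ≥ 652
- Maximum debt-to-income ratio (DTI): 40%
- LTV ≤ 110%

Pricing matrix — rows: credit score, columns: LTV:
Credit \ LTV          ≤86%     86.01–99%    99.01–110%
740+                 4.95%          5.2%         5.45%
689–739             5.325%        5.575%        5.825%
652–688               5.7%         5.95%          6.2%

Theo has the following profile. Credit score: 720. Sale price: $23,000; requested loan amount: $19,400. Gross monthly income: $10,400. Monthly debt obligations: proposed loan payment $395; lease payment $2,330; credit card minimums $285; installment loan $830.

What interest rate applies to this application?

5.325%

Credit score 720 ≥ 652; Total monthly debts = (395 + 2,330 + 285 + 830) = 3,840. Debt-to-income = 3,840/10,400 = 36.9% — meets 40% limit
LTV: 19,400 ÷ 23,000 = 84.3%, within 110% cap
Credit 720 → row 689–739; LTV 84.3% → column ≤86%. Grid cell → 5.325%.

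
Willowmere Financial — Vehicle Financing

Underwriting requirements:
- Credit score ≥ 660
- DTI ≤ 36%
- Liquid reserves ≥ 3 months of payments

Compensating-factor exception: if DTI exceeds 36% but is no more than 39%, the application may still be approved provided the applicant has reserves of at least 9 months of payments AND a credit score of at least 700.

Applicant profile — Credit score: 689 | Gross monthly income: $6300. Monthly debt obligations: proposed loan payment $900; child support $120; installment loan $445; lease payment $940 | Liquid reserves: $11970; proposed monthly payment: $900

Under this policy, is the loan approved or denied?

Denied

Credit score 689 ≥ 660 (meets base)
Total debts = (900 + 120 + 445 + 940) = 2,405. DTI = 2,405/6,300 = 38.2% > 36% — standard DTI limit exceeded.
Reserves = 11,970/900 = 13.3 months ≥ 3
DTI 38.2% is within the 36%–39% exception band; checking compensating factors.
Override check — reserves: 13.3 mo (ok); score: 689 (below 700).
Override conditions not both satisfied; exception does not apply.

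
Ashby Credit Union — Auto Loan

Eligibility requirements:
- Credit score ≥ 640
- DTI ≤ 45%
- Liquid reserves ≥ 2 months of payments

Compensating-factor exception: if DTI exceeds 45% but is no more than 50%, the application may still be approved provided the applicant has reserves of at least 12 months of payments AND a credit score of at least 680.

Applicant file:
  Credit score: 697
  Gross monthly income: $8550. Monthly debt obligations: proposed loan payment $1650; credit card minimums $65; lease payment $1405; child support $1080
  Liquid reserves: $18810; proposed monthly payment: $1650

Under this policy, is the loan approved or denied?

Denied

Credit score 697 ≥ 640 (meets base)
Total debts = (1,650 + 65 + 1,405 + 1,080) = 4,200. DTI = 4,200/8,550 = 49.1% > 45% — standard DTI limit exceeded.
Reserves: 18,810 ÷ 1,650 = 11.4 months (meets 2-month minimum)
DTI 49.1% is within the 45%–50% exception band; checking compensating factors.
Reserves 11.4 < 12 months; credit score 697 ≥ 680.
Compensating-factor requirement not fully met.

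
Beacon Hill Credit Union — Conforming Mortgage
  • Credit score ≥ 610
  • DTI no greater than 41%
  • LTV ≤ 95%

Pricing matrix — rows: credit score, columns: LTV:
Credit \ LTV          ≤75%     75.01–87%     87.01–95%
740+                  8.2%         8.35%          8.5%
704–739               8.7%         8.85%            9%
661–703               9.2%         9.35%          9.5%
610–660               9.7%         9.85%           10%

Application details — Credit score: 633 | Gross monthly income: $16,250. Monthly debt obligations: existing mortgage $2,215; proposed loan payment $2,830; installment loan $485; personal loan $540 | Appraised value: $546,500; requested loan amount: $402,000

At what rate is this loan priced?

Credit score 633 ≥ 610; Total monthly debts = (2,215 + 2,830 + 485 + 540) = 6,070. Debt-to-income = 6,070/16,250 = 37.4% — meets 41% limit
LTV: 402,000 ÷ 546,500 = 73.6%, within 95% cap
Credit 633 → row 610–660; LTV 73.6% → column ≤75%. Grid cell → 9.7%.

9.7%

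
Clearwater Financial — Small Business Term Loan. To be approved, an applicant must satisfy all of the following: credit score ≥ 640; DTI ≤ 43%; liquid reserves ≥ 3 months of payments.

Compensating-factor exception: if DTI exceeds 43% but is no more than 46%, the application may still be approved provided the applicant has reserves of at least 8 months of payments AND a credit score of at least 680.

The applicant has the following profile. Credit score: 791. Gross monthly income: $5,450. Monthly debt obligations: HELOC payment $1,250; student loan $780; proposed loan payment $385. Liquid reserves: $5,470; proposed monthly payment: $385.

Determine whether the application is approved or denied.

Credit score 791 ≥ 640 (meets base)
Total debts = (1,250 + 780 + 385) = 2,415. DTI = 2,415/5,450 = 44.3% > 43% — standard DTI limit exceeded.
Reserves = 5,470/385 = 14.2 months ≥ 3
44.3% falls in the override range (43%–46%), so the compensating-factor test applies.
Override check — reserves: 14.2 mo (ok); score: 791 (ok).
Both compensating conditions met → exception applies.

Approved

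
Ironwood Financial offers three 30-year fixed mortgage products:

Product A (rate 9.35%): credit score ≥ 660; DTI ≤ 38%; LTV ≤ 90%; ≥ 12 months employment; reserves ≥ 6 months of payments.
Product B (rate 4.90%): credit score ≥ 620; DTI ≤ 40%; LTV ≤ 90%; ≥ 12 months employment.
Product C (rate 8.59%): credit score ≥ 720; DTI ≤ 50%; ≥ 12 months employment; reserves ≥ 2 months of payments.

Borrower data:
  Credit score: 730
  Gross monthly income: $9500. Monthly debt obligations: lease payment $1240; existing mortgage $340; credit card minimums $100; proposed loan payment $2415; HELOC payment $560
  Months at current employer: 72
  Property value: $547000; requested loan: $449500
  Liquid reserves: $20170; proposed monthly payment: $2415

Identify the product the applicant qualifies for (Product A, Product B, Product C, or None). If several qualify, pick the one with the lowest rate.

Total debts = (1,240 + 340 + 100 + 2,415 + 560) = 4,655; DTI = 4,655/9,500 = 49%.
LTV = 449,500/547,000 = 82.2%.
Reserves = 20,170/2,415 = 8.4 months.
Product A: score 730 ≥ 660; DTI 49% > 38%; LTV 82.2% ≤ 90%; employment 72 ≥ 12 mo; reserves 8.4 ≥ 6 mo → does not qualify.
Product B: score 730 ≥ 620; DTI 49% > 40%; LTV 82.2% ≤ 90%; employment 72 ≥ 12 mo → does not qualify.
Product C: score 730 ≥ 720; DTI 49% ≤ 50%; employment 72 ≥ 12 mo; reserves 8.4 ≥ 2 mo → qualifies.

Product C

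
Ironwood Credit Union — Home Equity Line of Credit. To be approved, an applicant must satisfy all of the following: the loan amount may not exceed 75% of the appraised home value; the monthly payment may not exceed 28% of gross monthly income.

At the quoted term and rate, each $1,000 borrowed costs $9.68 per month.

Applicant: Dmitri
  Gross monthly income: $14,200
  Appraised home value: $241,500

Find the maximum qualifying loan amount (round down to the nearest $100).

Payment cap: 28% × $14,200 = $3,976/month.
At $9.68 per $1,000, that supports 3,976/9.68 × 1,000 ≈ $410,743 → $410,700.
LTV cap: 75% × $241,500 = $181,125 → $181,100.
Binding constraint: loan-to-value.

$181,100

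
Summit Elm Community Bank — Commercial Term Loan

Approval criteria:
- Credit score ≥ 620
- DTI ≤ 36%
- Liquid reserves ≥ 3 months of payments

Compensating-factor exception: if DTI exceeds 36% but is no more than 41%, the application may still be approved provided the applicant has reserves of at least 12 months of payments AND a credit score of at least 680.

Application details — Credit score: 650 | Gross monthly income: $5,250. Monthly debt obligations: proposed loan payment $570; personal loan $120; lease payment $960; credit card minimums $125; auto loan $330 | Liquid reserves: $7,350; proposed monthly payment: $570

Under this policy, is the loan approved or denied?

Denied

Credit score 650 ≥ 620 (meets base)
Total debts = (570 + 120 + 960 + 125 + 330) = 2,105. DTI: 2,105 ÷ 5,250 = 40.1%, over the 36% base limit.
Liquid reserves cover 7,350/570 = 12.9 months — ≥ 3 required
DTI 40.1% is within the 36%–41% exception band; checking compensating factors.
Reserves 12.9 ≥ 12 months; credit score 650 < 680.
Override conditions not both satisfied; exception does not apply.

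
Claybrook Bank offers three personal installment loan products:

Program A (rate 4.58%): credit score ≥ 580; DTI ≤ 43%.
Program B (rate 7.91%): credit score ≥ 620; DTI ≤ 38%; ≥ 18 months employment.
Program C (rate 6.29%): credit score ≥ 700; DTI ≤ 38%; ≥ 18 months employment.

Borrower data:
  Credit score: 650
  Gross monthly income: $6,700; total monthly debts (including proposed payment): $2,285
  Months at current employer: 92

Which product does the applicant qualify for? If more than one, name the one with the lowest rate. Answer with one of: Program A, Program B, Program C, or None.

DTI = 2,285/6,700 = 34.1%.
Program A: score 650 ≥ 580; DTI 34.1% ≤ 43% → qualifies.
Program B: score 650 ≥ 620; DTI 34.1% ≤ 38%; employment 92 ≥ 18 mo → qualifies.
Program C: score 650 < 700; DTI 34.1% ≤ 38%; employment 92 ≥ 18 mo → does not qualify.
Qualifying: Program A, Program B. Lowest rate is 4.58% → Program A.

Program A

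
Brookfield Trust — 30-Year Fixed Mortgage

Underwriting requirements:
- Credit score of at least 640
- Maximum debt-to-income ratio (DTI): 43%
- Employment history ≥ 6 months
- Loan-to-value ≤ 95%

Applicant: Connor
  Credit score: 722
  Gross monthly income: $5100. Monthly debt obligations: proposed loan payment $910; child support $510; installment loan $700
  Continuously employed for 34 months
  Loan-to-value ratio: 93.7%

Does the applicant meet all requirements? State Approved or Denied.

Credit score 722 ≥ 640 (meets)
Total monthly debts = (910 + 510 + 700) = 2,120. DTI: 2,120 ÷ 5,100 = 41.6%, within the 43% cap
Employment 34 ≥ 6 months
LTV 93.7% — within 95%
All criteria satisfied.

Approved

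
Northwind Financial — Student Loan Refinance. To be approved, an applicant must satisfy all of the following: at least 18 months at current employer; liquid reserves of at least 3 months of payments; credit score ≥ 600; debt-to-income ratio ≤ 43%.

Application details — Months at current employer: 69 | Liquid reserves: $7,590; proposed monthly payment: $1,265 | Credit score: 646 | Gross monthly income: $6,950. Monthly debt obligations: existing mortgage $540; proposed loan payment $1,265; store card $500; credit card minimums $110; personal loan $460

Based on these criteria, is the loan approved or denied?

Approved

Employment 69 ≥ 18 months
Liquid reserves cover 7,590/1,265 = 6.0 months — ≥ 3 required
Credit score 646 ≥ 600 (meets)
Total monthly debts = (540 + 1,265 + 500 + 110 + 460) = 2,875. DTI = 2,875/6,950 = 41.4% ≤ 43%
All criteria satisfied.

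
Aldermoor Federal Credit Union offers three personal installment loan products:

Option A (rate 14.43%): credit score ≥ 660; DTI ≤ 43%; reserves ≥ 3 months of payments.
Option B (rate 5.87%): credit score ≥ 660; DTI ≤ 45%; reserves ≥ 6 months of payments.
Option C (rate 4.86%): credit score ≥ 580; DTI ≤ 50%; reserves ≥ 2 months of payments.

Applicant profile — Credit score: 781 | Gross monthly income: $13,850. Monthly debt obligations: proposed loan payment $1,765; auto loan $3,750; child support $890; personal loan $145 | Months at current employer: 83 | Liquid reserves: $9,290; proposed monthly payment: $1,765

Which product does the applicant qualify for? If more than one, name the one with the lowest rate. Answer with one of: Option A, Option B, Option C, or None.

Option C

Total debts = (1,765 + 3,750 + 890 + 145) = 6,550; DTI = 6,550/13,850 = 47.3%.
Reserves = 9,290/1,765 = 5.3 months.
Option A: score 781 ≥ 660; DTI 47.3% > 43%; reserves 5.3 ≥ 3 mo → does not qualify.
Option B: score 781 ≥ 660; DTI 47.3% > 45%; reserves 5.3 < 6 mo → does not qualify.
Option C: score 781 ≥ 580; DTI 47.3% ≤ 50%; reserves 5.3 ≥ 2 mo → qualifies.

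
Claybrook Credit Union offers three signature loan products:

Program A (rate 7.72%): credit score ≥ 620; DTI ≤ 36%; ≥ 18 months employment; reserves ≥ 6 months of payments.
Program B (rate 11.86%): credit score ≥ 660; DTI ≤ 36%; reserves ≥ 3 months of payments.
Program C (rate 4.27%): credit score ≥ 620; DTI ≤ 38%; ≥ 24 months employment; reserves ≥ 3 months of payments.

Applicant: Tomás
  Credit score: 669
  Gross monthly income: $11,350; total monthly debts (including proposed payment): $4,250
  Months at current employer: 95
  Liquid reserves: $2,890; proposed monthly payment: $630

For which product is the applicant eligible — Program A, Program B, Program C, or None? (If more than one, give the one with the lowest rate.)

DTI = 4,250/11,350 = 37.4%.
Reserves = 2,890/630 = 4.6 months.
Program A: score 669 ≥ 620; DTI 37.4% > 36%; employment 95 ≥ 18 mo; reserves 4.6 < 6 mo → does not qualify.
Program B: score 669 ≥ 660; DTI 37.4% > 36%; reserves 4.6 ≥ 3 mo → does not qualify.
Program C: score 669 ≥ 620; DTI 37.4% ≤ 38%; employment 95 ≥ 24 mo; reserves 4.6 ≥ 3 mo → qualifies.

Program C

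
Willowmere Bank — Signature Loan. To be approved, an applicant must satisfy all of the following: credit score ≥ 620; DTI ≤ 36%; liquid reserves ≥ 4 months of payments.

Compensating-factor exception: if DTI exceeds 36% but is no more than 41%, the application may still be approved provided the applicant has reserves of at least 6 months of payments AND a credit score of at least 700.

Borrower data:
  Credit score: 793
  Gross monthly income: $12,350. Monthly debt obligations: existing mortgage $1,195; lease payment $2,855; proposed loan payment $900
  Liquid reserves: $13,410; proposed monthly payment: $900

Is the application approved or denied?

Approved

Credit score 793 ≥ 620 (meets base)
Total debts = (1,195 + 2,855 + 900) = 4,950. DTI = 4,950/12,350 = 40.1% > 36% — standard DTI limit exceeded.
Liquid reserves cover 13,410/900 = 14.9 months — ≥ 4 required
DTI 40.1% is within the 36%–41% exception band; checking compensating factors.
Override check — reserves: 14.9 mo (ok); score: 793 (ok).
Both compensating conditions met → exception applies.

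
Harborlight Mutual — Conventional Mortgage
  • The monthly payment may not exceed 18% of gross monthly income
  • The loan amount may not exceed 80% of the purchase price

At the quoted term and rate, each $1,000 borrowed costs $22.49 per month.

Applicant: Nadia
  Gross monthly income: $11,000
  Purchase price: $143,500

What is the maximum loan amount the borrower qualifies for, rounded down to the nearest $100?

Payment cap: 18% × $11,000 = $1,980/month.
At $22.49 per $1,000, that supports 1,980/22.49 × 1,000 ≈ $88,039 → $88,000.
LTV cap: 80% × $143,500 = $114,800 → $114,800.
Binding constraint: payment-to-income.

$88,000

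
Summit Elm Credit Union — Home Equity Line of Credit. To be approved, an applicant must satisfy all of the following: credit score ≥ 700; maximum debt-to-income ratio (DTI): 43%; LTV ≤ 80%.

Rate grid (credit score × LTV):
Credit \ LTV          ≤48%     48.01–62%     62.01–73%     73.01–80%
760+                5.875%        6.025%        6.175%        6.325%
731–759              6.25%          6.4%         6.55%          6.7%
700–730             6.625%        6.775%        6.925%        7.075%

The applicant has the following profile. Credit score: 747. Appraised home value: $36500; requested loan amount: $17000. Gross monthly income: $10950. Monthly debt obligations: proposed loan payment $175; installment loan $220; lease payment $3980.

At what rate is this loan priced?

Credit score 747 ≥ 700; Total monthly debts = (175 + 220 + 3,980) = 4,375. DTI = 4,375/10,950 = 40% ≤ 43%
LTV = 17,000/36,500 = 46.6% ≤ 80%
Credit 747 → row 731–759; LTV 46.6% → column ≤48%. Grid cell → 6.25%.

6.25%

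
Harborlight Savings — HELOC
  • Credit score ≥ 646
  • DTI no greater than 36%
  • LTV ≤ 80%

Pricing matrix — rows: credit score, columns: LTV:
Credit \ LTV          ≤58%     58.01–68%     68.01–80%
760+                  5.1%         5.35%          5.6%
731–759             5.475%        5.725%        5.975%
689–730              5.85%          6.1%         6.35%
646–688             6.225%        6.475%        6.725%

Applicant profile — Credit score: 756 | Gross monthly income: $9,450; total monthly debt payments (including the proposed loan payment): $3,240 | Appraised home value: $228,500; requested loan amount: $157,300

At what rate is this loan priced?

5.975%

Credit score 756 ≥ 646; DTI: 3,240 ÷ 9,450 = 34.3%, within the 36% cap
Loan-to-value = 157,300/228,500 = 68.8% — pass (80% max)
Score 756 is in the 731–759 band; LTV 68.8% is in the 68.01–80% band → 5.975%.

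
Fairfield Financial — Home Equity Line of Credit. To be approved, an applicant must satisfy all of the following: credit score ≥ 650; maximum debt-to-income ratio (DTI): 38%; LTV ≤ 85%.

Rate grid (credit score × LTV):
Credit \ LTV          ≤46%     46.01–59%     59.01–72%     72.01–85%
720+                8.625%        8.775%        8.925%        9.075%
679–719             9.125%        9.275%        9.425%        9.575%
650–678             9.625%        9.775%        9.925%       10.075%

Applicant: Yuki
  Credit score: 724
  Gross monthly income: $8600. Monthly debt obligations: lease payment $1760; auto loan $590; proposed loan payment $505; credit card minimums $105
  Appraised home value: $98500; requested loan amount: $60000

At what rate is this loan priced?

Credit score 724 ≥ 650; Total monthly debts = (1,760 + 590 + 505 + 105) = 2,960. Debt-to-income = 2,960/8,600 = 34.4% — meets 38% limit
LTV: 60,000 ÷ 98,500 = 60.9%, within 85% cap
Row: 724 falls in 720+. Column: 60.9% falls in 59.01–72%. Rate = 8.925%.

8.925%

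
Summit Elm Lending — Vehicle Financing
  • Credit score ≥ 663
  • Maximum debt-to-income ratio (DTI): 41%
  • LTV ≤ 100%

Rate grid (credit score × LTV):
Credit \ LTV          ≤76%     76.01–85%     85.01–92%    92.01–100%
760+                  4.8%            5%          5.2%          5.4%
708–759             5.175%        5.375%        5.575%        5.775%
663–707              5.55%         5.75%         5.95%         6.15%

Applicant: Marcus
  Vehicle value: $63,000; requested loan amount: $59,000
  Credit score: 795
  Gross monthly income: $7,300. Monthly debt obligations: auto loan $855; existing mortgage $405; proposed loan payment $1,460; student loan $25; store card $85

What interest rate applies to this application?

Credit score 795 ≥ 663; Total monthly debts = (855 + 405 + 1,460 + 25 + 85) = 2,830. DTI: 2,830 ÷ 7,300 = 38.8%, within the 41% cap
LTV = 59,000/63,000 = 93.7% ≤ 100%
Score 795 is in the 760+ band; LTV 93.7% is in the 92.01–100% band → 5.4%.

5.4%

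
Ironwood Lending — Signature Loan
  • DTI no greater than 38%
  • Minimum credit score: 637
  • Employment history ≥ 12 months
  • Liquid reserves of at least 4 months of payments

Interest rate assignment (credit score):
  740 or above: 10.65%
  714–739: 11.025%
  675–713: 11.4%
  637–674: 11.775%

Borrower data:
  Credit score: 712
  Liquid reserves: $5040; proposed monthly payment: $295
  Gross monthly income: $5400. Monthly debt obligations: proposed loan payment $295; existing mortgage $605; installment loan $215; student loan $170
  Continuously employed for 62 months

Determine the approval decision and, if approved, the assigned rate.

Credit score 712 ≥ 637 (meets minimum)
Reserves = 5,040/295 = 17.1 months ≥ 4
Employment 62 ≥ 12 months
Total monthly debts = (295 + 605 + 215 + 170) = 1,285. DTI = 1,285/5,400 = 23.8% ≤ 38%
All requirements met. Score 712 falls in the 675–713 tier → 11.4%.

Approved at 11.4%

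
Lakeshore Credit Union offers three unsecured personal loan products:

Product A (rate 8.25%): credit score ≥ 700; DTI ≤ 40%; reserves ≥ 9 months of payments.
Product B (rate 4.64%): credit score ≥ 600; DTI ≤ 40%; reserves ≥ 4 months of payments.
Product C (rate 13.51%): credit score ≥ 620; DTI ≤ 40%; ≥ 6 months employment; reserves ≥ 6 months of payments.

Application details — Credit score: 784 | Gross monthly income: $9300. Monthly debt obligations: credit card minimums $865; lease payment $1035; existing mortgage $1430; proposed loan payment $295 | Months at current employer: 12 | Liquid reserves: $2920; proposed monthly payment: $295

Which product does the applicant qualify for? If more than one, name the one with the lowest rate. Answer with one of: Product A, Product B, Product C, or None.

Product B

Total debts = (865 + 1,035 + 1,430 + 295) = 3,625; DTI = 3,625/9,300 = 39%.
Reserves = 2,920/295 = 9.9 months.
Product A: score 784 ≥ 700; DTI 39% ≤ 40%; reserves 9.9 ≥ 9 mo → qualifies.
Product B: score 784 ≥ 600; DTI 39% ≤ 40%; reserves 9.9 ≥ 4 mo → qualifies.
Product C: score 784 ≥ 620; DTI 39% ≤ 40%; employment 12 ≥ 6 mo; reserves 9.9 ≥ 6 mo → qualifies.
Qualifying: Product A, Product B, Product C. Lowest rate is 4.64% → Product B.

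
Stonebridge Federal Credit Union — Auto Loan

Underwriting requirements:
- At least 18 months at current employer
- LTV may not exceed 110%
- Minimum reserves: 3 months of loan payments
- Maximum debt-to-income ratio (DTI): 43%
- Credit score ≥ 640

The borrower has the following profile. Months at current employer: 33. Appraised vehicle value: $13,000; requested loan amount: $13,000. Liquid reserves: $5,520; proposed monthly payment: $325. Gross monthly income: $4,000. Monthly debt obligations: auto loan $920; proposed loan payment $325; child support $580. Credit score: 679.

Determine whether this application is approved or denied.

Denied

Employment 33 ≥ 18 months
Loan-to-value = 13,000/13,000 = 100% — pass (110% max)
Reserves: 5,520 ÷ 325 = 17.0 months (meets 3-month minimum)
Total monthly debts = (920 + 325 + 580) = 1,825. Debt-to-income = 1,825/4,000 = 45.6% — over 43% limit
Credit score 679 ≥ 640 (meets)
Fails on DTI.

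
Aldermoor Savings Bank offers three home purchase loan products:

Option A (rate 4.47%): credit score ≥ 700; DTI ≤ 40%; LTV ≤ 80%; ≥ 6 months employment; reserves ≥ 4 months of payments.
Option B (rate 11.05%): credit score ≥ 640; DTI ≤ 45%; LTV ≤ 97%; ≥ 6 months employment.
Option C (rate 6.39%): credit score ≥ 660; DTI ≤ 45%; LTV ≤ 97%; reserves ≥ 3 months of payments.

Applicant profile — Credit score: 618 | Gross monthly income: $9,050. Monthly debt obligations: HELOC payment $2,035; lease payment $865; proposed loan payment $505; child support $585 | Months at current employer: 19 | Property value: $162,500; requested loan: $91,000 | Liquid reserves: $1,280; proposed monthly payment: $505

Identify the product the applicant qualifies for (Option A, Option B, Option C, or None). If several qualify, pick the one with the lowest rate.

Total debts = (2,035 + 865 + 505 + 585) = 3,990; DTI = 3,990/9,050 = 44.1%.
LTV = 91,000/162,500 = 56%.
Reserves = 1,280/505 = 2.5 months.
Option A: score 618 < 700; DTI 44.1% > 40%; LTV 56% ≤ 80%; employment 19 ≥ 6 mo; reserves 2.5 < 4 mo → does not qualify.
Option B: score 618 < 640; DTI 44.1% ≤ 45%; LTV 56% ≤ 97%; employment 19 ≥ 6 mo → does not qualify.
Option C: score 618 < 660; DTI 44.1% ≤ 45%; LTV 56% ≤ 97%; reserves 2.5 < 3 mo → does not qualify.

None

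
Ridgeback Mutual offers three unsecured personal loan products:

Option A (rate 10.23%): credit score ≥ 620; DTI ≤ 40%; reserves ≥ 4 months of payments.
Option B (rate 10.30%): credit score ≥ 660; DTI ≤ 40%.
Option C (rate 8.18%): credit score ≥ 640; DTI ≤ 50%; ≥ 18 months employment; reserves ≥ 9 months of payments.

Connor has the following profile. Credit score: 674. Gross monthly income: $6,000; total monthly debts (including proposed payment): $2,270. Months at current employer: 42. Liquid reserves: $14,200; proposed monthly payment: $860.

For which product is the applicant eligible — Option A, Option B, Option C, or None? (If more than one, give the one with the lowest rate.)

Option C

DTI = 2,270/6,000 = 37.8%.
Reserves = 14,200/860 = 16.5 months.
Option A: score 674 ≥ 620; DTI 37.8% ≤ 40%; reserves 16.5 ≥ 4 mo → qualifies.
Option B: score 674 ≥ 660; DTI 37.8% ≤ 40% → qualifies.
Option C: score 674 ≥ 640; DTI 37.8% ≤ 50%; employment 42 ≥ 18 mo; reserves 16.5 ≥ 9 mo → qualifies.
Qualifying: Option A, Option B, Option C. Lowest rate is 8.18% → Option C.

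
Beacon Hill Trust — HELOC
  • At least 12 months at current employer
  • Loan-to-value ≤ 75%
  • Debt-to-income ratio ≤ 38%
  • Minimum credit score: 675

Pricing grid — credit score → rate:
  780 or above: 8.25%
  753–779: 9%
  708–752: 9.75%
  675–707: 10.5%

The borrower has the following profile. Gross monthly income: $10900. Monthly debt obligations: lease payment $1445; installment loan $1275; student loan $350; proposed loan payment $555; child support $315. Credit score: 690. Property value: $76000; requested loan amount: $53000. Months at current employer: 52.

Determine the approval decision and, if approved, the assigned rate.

Approved at 10.5%

Credit score 690 ≥ 675 (meets minimum)
Loan-to-value = 53,000/76,000 = 69.7% — pass (75% max)
Employment 52 ≥ 12 months
Total monthly debts = (1,445 + 1,275 + 350 + 555 + 315) = 3,940. DTI: 3,940 ÷ 10,900 = 36.1%, within the 38% cap
All requirements met. Score 690 falls in the 675–707 tier → 10.5%.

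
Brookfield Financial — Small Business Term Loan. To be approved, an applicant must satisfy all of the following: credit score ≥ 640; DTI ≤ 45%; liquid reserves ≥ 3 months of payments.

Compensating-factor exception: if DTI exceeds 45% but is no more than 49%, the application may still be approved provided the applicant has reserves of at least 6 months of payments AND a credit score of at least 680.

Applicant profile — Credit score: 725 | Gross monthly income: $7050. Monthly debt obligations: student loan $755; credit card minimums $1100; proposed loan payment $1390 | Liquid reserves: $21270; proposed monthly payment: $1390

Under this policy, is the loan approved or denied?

Approved

Credit score 725 ≥ 640 (meets base)
Total debts = (755 + 1,100 + 1,390) = 3,245. DTI = 3,245/7,050 = 46% > 45% — standard DTI limit exceeded.
Reserves: 21,270 ÷ 1,390 = 15.3 months (meets 3-month minimum)
46% falls in the override range (45%–49%), so the compensating-factor test applies.
Override check — reserves: 15.3 mo (ok); score: 725 (ok).
Both compensating conditions met → exception applies.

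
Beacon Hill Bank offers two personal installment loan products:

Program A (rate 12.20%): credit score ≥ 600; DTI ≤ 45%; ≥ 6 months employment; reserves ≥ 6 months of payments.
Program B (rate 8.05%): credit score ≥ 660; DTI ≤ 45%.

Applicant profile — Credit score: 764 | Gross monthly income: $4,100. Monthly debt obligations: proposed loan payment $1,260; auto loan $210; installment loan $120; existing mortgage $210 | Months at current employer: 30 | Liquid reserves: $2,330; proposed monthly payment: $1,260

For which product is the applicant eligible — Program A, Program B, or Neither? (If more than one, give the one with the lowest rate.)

Total debts = (1,260 + 210 + 120 + 210) = 1,800; DTI = 1,800/4,100 = 43.9%.
Reserves = 2,330/1,260 = 1.8 months.
Program A: score 764 ≥ 600; DTI 43.9% ≤ 45%; employment 30 ≥ 6 mo; reserves 1.8 < 6 mo → does not qualify.
Program B: score 764 ≥ 660; DTI 43.9% ≤ 45% → qualifies.

Program B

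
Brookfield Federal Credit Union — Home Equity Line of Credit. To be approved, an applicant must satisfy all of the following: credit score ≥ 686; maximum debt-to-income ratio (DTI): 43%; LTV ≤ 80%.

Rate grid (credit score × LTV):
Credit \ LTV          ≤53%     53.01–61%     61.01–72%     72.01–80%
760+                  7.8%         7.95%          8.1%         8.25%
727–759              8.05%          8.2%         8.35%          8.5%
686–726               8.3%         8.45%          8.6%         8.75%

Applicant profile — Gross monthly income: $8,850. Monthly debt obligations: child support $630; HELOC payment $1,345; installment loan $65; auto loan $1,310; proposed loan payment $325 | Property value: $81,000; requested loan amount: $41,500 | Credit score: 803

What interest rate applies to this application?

Credit score 803 ≥ 686; Total monthly debts = (630 + 1,345 + 65 + 1,310 + 325) = 3,675. DTI: 3,675 ÷ 8,850 = 41.5%, within the 43% cap
Loan-to-value = 41,500/81,000 = 51.2% — pass (80% max)
Credit 803 → row 760+; LTV 51.2% → column ≤53%. Grid cell → 7.8%.

7.8%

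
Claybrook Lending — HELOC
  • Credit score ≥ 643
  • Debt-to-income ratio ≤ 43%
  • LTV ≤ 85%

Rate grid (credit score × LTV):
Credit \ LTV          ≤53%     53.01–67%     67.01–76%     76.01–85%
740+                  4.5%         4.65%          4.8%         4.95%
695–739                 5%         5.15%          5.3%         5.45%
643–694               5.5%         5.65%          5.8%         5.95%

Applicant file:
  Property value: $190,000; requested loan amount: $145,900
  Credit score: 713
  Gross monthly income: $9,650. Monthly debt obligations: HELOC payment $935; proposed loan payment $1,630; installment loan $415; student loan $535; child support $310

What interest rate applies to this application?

Credit score 713 ≥ 643; Total monthly debts = (935 + 1,630 + 415 + 535 + 310) = 3,825. DTI: 3,825 ÷ 9,650 = 39.6%, within the 43% cap
LTV: 145,900 ÷ 190,000 = 76.8%, within 85% cap
Score 713 is in the 695–739 band; LTV 76.8% is in the 76.01–85% band → 5.45%.

5.45%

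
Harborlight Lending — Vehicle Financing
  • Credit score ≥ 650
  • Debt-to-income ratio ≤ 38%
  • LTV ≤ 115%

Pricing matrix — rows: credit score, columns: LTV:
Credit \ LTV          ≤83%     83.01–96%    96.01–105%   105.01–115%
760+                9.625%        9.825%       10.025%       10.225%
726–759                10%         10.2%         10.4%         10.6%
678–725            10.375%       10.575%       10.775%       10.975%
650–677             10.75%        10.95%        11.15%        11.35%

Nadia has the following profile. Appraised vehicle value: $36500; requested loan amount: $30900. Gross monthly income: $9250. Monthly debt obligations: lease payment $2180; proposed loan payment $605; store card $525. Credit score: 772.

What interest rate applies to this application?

Credit score 772 ≥ 650; Total monthly debts = (2,180 + 605 + 525) = 3,310. DTI: 3,310 ÷ 9,250 = 35.8%, within the 38% cap
LTV: 30,900 ÷ 36,500 = 84.7%, within 115% cap
Credit 772 → row 760+; LTV 84.7% → column 83.01–96%. Grid cell → 9.825%.

9.825%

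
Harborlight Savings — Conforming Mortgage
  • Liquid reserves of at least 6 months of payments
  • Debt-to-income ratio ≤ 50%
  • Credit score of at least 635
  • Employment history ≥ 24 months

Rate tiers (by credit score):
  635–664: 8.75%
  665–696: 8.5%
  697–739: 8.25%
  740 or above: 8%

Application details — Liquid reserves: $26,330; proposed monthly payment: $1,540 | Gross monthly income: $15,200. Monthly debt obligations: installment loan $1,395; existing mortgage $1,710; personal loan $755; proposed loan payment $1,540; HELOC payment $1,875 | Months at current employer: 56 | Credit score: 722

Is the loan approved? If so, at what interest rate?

Credit score 722 ≥ 635 (meets minimum)
Total monthly debts = (1,395 + 1,710 + 755 + 1,540 + 1,875) = 7,275. DTI = 7,275/15,200 = 47.9% ≤ 50%
Reserves: 26,330 ÷ 1,540 = 17.1 months (meets 6-month minimum)
Employment 56 ≥ 24 months
All requirements met. Score 722 falls in the 697–739 tier → 8.25%.

Approved at 8.25%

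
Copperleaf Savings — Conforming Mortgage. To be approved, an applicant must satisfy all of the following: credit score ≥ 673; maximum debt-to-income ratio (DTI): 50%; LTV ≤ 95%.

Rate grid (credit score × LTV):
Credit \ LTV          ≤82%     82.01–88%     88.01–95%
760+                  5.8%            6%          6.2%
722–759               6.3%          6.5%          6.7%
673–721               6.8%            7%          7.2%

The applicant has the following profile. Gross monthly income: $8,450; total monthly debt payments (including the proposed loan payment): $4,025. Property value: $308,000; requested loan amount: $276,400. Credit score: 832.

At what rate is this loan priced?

6.2%

Credit score 832 ≥ 673; DTI: 4,025 ÷ 8,450 = 47.6%, within the 50% cap
LTV = 276,400/308,000 = 89.7% ≤ 95%
Row: 832 falls in 760+. Column: 89.7% falls in 88.01–95%. Rate = 6.2%.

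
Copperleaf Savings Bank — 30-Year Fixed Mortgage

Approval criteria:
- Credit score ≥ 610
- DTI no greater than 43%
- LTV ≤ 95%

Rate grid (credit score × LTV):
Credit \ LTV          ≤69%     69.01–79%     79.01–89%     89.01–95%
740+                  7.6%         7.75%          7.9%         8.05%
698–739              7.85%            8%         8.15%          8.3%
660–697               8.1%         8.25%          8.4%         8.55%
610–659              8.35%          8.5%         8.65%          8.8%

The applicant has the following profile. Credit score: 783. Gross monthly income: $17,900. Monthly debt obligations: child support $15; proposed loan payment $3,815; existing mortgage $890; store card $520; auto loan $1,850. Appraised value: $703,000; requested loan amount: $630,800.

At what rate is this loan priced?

Credit score 783 ≥ 610; Total monthly debts = (15 + 3,815 + 890 + 520 + 1,850) = 7,090. DTI: 7,090 ÷ 17,900 = 39.6%, within the 43% cap
LTV = 630,800/703,000 = 89.7% ≤ 95%
Row: 783 falls in 740+. Column: 89.7% falls in 89.01–95%. Rate = 8.05%.

8.05%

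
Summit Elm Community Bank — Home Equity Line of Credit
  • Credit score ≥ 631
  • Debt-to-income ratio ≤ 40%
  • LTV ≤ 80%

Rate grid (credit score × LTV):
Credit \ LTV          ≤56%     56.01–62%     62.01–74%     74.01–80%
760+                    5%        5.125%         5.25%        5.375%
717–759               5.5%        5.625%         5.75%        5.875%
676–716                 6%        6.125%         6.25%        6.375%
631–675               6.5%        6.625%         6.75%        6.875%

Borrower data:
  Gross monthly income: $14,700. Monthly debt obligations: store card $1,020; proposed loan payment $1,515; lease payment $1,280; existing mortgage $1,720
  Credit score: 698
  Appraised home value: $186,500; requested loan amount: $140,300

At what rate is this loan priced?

Credit score 698 ≥ 631; Total monthly debts = (1,020 + 1,515 + 1,280 + 1,720) = 5,535. Debt-to-income = 5,535/14,700 = 37.7% — meets 40% limit
LTV = 140,300/186,500 = 75.2% ≤ 80%
Credit 698 → row 676–716; LTV 75.2% → column 74.01–80%. Grid cell → 6.375%.

6.375%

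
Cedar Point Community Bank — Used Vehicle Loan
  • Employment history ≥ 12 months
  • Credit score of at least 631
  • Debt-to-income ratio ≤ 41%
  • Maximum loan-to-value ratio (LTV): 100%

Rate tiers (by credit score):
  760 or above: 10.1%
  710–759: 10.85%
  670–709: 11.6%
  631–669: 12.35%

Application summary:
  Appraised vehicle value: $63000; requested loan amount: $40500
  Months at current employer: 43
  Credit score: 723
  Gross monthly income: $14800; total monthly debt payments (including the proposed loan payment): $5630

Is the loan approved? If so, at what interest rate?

Credit score 723 ≥ 631 (meets minimum)
Employment 43 ≥ 12 months
DTI = 5,630/14,800 = 38% ≤ 41%
LTV: 40,500 ÷ 63,000 = 64.3%, within 100% cap
All requirements met. Score 723 falls in the 710–759 tier → 10.85%.

Approved at 10.85%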